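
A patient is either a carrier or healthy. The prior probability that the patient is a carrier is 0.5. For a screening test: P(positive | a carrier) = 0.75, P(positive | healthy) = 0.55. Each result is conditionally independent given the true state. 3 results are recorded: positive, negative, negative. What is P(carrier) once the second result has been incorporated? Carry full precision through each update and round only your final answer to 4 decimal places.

After 'positive': P(carrier) = 0.75·0.5000 / (0.75·0.5000 + 0.55·0.5000) ≈ 0.5769
After 'negative': P(carrier) = 0.25·0.5769 / (0.25·0.5769 + 0.45·0.4231) ≈ 0.4310

0.4310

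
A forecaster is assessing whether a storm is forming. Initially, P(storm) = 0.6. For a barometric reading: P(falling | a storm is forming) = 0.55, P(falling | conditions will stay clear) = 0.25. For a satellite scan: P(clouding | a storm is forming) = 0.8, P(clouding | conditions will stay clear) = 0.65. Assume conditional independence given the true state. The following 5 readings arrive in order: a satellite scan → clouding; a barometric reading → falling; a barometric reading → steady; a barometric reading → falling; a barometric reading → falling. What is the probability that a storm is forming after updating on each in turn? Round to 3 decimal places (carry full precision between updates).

0.922

Apply Bayes' rule sequentially, carrying P(storm) forward.
After a satellite scan='clouding': P(storm) = 0.8·0.6000 / (0.8·0.6000 + 0.65·0.4000) ≈ 0.6486
After a barometric reading='falling': P(storm) = 0.55·0.6486 / (0.55·0.6486 + 0.25·0.3514) ≈ 0.8024
After a barometric reading='steady': P(storm) = 0.45·0.8024 / (0.45·0.8024 + 0.75·0.1976) ≈ 0.7090
After a barometric reading='falling': P(storm) = 0.55·0.7090 / (0.55·0.7090 + 0.25·0.2910) ≈ 0.8428
After a barometric reading='falling': P(storm) = 0.55·0.8428 / (0.55·0.8428 + 0.25·0.1572) ≈ 0.9218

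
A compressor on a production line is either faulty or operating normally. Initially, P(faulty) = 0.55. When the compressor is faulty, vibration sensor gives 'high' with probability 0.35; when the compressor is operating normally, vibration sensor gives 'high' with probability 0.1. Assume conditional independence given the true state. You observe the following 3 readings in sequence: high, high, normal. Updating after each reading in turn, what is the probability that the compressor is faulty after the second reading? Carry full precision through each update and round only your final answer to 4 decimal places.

0.9374

After 'high': P(faulty) = 0.35·0.5500 / (0.35·0.5500 + 0.1·0.4500) ≈ 0.8105
After 'high': P(faulty) = 0.35·0.8105 / (0.35·0.8105 + 0.1·0.1895) ≈ 0.9374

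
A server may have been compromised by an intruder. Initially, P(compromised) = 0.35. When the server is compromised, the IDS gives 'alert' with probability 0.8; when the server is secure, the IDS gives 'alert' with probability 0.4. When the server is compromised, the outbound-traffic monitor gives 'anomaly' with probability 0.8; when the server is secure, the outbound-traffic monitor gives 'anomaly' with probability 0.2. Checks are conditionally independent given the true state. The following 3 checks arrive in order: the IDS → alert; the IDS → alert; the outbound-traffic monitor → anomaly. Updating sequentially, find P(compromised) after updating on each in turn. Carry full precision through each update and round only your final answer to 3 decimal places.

0.896

After the IDS='alert': P(compromised) = 0.8·0.3500 / (0.8·0.3500 + 0.4·0.6500) ≈ 0.5185
After the IDS='alert': P(compromised) = 0.8·0.5185 / (0.8·0.5185 + 0.4·0.4815) ≈ 0.6829
After the outbound-traffic monitor='anomaly': P(compromised) = 0.8·0.6829 / (0.8·0.6829 + 0.2·0.3171) ≈ 0.8960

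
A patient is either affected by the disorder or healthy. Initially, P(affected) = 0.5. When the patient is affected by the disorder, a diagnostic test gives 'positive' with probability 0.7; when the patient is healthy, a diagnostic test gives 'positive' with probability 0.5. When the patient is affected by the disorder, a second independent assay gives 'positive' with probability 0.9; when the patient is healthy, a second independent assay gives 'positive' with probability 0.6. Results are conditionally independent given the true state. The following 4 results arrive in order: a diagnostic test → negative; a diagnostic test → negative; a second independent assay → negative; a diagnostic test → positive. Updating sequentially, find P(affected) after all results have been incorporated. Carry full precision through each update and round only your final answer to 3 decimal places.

Apply Bayes' rule sequentially, carrying P(affected) forward.
After a diagnostic test='negative': P(affected) = 0.3·0.5000 / (0.3·0.5000 + 0.5·0.5000) ≈ 0.3750
After a diagnostic test='negative': P(affected) = 0.3·0.3750 / (0.3·0.3750 + 0.5·0.6250) ≈ 0.2647
After a second independent assay='negative': P(affected) = 0.1·0.2647 / (0.1·0.2647 + 0.4·0.7353) ≈ 0.0826
After a diagnostic test='positive': P(affected) = 0.7·0.0826 / (0.7·0.0826 + 0.5·0.9174) ≈ 0.1119

0.112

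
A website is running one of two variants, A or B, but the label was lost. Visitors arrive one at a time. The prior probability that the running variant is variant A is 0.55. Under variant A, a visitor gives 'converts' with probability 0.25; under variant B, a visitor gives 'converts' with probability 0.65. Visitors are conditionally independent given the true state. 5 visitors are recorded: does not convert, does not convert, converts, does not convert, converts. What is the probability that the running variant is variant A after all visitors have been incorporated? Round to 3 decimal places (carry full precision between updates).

0.640

After 'does not convert': P(A) = 0.75·0.5500 / (0.75·0.5500 + 0.35·0.4500) ≈ 0.7237
After 'does not convert': P(A) = 0.75·0.7237 / (0.75·0.7237 + 0.35·0.2763) ≈ 0.8488
After 'converts': P(A) = 0.25·0.8488 / (0.25·0.8488 + 0.65·0.1512) ≈ 0.6834
After 'does not convert': P(A) = 0.75·0.6834 / (0.75·0.6834 + 0.35·0.3166) ≈ 0.8222
After 'converts': P(A) = 0.25·0.8222 / (0.25·0.8222 + 0.65·0.1778) ≈ 0.6402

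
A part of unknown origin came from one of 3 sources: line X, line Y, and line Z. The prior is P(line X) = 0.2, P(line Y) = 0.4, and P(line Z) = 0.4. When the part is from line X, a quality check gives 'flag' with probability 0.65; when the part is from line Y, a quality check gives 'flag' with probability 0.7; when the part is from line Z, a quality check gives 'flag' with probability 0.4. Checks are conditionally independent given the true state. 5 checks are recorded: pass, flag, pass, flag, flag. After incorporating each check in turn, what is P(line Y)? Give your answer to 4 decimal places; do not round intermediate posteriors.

0.4364

After 'pass': normaliser = 0.35·0.2000 + 0.3·0.4000 + 0.6·0.4000; P(line X) ≈ 0.1628, P(line Y) ≈ 0.2791, P(line Z) ≈ 0.5581
After 'flag': normaliser = 0.65·0.1628 + 0.7·0.2791 + 0.4·0.5581; P(line X) ≈ 0.2018, P(line Y) ≈ 0.3725, P(line Z) ≈ 0.4257
After 'pass': normaliser = 0.35·0.2018 + 0.3·0.3725 + 0.6·0.4257; P(line X) ≈ 0.1613, P(line Y) ≈ 0.2553, P(line Z) ≈ 0.5834
After 'flag': normaliser = 0.65·0.1613 + 0.7·0.2553 + 0.4·0.5834; P(line X) ≈ 0.2028, P(line Y) ≈ 0.3457, P(line Z) ≈ 0.4515
After 'flag': normaliser = 0.65·0.2028 + 0.7·0.3457 + 0.4·0.4515; P(line X) ≈ 0.2378, P(line Y) ≈ 0.4364, P(line Z) ≈ 0.3257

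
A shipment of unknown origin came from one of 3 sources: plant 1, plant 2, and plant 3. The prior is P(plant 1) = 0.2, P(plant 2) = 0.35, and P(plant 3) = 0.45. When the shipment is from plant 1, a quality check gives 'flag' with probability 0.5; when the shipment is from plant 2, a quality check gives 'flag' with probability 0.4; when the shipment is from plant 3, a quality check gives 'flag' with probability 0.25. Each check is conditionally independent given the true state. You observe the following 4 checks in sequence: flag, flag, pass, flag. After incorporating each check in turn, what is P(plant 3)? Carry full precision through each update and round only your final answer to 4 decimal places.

After 'flag': normaliser = 0.5·0.2000 + 0.4·0.3500 + 0.25·0.4500; P(plant 1) ≈ 0.2837, P(plant 2) ≈ 0.3972, P(plant 3) ≈ 0.3191
After 'flag': normaliser = 0.5·0.2837 + 0.4·0.3972 + 0.25·0.3191; P(plant 1) ≈ 0.3728, P(plant 2) ≈ 0.4175, P(plant 3) ≈ 0.2097
After 'pass': normaliser = 0.5·0.3728 + 0.6·0.4175 + 0.75·0.2097; P(plant 1) ≈ 0.3137, P(plant 2) ≈ 0.4216, P(plant 3) ≈ 0.2647
After 'flag': normaliser = 0.5·0.3137 + 0.4·0.4216 + 0.25·0.2647; P(plant 1) ≈ 0.4005, P(plant 2) ≈ 0.4306, P(plant 3) ≈ 0.1689

0.1689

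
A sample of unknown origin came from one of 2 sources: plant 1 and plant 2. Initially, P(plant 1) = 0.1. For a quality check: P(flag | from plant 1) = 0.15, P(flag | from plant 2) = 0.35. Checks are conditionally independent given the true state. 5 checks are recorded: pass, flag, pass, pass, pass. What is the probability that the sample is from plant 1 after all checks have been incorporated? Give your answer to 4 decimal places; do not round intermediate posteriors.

0.1222

Apply Bayes' rule sequentially, carrying P(plant 1) forward.
After 'pass': P(plant 1) = 0.85·0.1000 / (0.85·0.1000 + 0.65·0.9000) ≈ 0.1269
After 'flag': P(plant 1) = 0.15·0.1269 / (0.15·0.1269 + 0.35·0.8731) ≈ 0.0586
After 'pass': P(plant 1) = 0.85·0.0586 / (0.85·0.0586 + 0.65·0.9414) ≈ 0.0753
After 'pass': P(plant 1) = 0.85·0.0753 / (0.85·0.0753 + 0.65·0.9247) ≈ 0.0962
After 'pass': P(plant 1) = 0.85·0.0962 / (0.85·0.0962 + 0.65·0.9038) ≈ 0.1222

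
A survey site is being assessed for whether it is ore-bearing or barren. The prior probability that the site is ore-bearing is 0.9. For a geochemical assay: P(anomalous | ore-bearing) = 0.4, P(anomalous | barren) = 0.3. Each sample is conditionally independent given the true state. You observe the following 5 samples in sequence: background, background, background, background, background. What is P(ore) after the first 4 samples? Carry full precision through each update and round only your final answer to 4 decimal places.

0.8293

After 'background': P(ore) = 0.6·0.9000 / (0.6·0.9000 + 0.7·0.1000) ≈ 0.8852
After 'background': P(ore) = 0.6·0.8852 / (0.6·0.8852 + 0.7·0.1148) ≈ 0.8686
After 'background': P(ore) = 0.6·0.8686 / (0.6·0.8686 + 0.7·0.1314) ≈ 0.8500
After 'background': P(ore) = 0.6·0.8500 / (0.6·0.8500 + 0.7·0.1500) ≈ 0.8293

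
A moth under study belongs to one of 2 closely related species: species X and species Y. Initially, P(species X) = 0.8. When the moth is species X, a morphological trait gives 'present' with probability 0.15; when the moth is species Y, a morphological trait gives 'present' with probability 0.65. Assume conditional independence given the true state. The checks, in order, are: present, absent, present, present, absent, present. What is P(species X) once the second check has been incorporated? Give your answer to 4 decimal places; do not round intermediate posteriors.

0.6915

Apply Bayes' rule sequentially, carrying P(species X) forward.
After 'present': P(species X) = 0.15·0.8000 / (0.15·0.8000 + 0.65·0.2000) ≈ 0.4800
After 'absent': P(species X) = 0.85·0.4800 / (0.85·0.4800 + 0.35·0.5200) ≈ 0.6915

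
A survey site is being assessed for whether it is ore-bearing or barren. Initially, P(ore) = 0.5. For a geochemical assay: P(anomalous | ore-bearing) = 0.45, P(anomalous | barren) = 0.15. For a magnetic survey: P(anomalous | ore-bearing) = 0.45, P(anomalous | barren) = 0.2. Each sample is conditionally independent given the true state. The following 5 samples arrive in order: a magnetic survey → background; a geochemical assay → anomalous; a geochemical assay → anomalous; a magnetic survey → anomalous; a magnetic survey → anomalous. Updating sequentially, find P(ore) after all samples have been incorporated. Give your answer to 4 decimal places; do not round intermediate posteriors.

After a magnetic survey='background': P(ore) = 0.55·0.5000 / (0.55·0.5000 + 0.8·0.5000) ≈ 0.4074
After a geochemical assay='anomalous': P(ore) = 0.45·0.4074 / (0.45·0.4074 + 0.15·0.5926) ≈ 0.6735
After a geochemical assay='anomalous': P(ore) = 0.45·0.6735 / (0.45·0.6735 + 0.15·0.3265) ≈ 0.8609
After a magnetic survey='anomalous': P(ore) = 0.45·0.8609 / (0.45·0.8609 + 0.2·0.1391) ≈ 0.9330
After a magnetic survey='anomalous': P(ore) = 0.45·0.9330 / (0.45·0.9330 + 0.2·0.0670) ≈ 0.9691

0.9691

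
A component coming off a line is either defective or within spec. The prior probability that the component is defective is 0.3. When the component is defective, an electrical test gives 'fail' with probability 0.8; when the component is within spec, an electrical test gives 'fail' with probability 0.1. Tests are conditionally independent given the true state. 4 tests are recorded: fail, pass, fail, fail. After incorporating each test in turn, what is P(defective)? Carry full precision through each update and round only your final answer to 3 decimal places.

After 'fail': P(defective) = 0.8·0.3000 / (0.8·0.3000 + 0.1·0.7000) ≈ 0.7742
After 'pass': P(defective) = 0.2·0.7742 / (0.2·0.7742 + 0.9·0.2258) ≈ 0.4324
After 'fail': P(defective) = 0.8·0.4324 / (0.8·0.4324 + 0.1·0.5676) ≈ 0.8591
After 'fail': P(defective) = 0.8·0.8591 / (0.8·0.8591 + 0.1·0.1409) ≈ 0.9799

0.980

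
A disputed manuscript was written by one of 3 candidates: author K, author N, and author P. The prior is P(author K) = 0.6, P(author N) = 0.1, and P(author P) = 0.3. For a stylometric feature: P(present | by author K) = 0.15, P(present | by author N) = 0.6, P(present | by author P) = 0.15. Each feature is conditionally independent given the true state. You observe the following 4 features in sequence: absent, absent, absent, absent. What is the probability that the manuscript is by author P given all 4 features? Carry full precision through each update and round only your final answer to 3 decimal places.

0.332

After 'absent': normaliser = 0.85·0.6000 + 0.4·0.1000 + 0.85·0.3000; P(author K) ≈ 0.6335, P(author N) ≈ 0.0497, P(author P) ≈ 0.3168
After 'absent': normaliser = 0.85·0.6335 + 0.4·0.0497 + 0.85·0.3168; P(author K) ≈ 0.6507, P(author N) ≈ 0.0240, P(author P) ≈ 0.3253
After 'absent': normaliser = 0.85·0.6507 + 0.4·0.0240 + 0.85·0.3253; P(author K) ≈ 0.6590, P(author N) ≈ 0.0114, P(author P) ≈ 0.3295
After 'absent': normaliser = 0.85·0.6590 + 0.4·0.0114 + 0.85·0.3295; P(author K) ≈ 0.6631, P(author N) ≈ 0.0054, P(author P) ≈ 0.3315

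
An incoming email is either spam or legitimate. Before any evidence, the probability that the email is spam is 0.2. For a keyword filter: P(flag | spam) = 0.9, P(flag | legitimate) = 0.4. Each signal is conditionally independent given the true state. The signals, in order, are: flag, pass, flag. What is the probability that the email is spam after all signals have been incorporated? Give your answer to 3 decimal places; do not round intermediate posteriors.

0.174

Apply Bayes' rule sequentially, carrying P(spam) forward.
After 'flag': P(spam) = 0.9·0.2000 / (0.9·0.2000 + 0.4·0.8000) ≈ 0.3600
After 'pass': P(spam) = 0.1·0.3600 / (0.1·0.3600 + 0.6·0.6400) ≈ 0.0857
After 'flag': P(spam) = 0.9·0.0857 / (0.9·0.0857 + 0.4·0.9143) ≈ 0.1742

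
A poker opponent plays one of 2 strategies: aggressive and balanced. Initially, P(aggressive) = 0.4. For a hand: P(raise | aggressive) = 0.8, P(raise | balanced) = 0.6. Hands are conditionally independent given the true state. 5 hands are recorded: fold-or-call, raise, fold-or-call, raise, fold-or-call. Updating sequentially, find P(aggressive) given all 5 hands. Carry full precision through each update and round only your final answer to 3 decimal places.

After 'fold-or-call': P(aggressive) = 0.2·0.4000 / (0.2·0.4000 + 0.4·0.6000) ≈ 0.2500
After 'raise': P(aggressive) = 0.8·0.2500 / (0.8·0.2500 + 0.6·0.7500) ≈ 0.3077
After 'fold-or-call': P(aggressive) = 0.2·0.3077 / (0.2·0.3077 + 0.4·0.6923) ≈ 0.1818
After 'raise': P(aggressive) = 0.8·0.1818 / (0.8·0.1818 + 0.6·0.8182) ≈ 0.2286
After 'fold-or-call': P(aggressive) = 0.2·0.2286 / (0.2·0.2286 + 0.4·0.7714) ≈ 0.1290

0.129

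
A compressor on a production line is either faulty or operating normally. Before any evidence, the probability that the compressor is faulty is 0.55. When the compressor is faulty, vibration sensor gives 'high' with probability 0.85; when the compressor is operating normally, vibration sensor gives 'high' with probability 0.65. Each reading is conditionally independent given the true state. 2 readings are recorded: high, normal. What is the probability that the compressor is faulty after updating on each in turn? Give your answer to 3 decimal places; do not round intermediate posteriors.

After 'high': P(faulty) = 0.85·0.5500 / (0.85·0.5500 + 0.65·0.4500) ≈ 0.6151
After 'normal': P(faulty) = 0.15·0.6151 / (0.15·0.6151 + 0.35·0.3849) ≈ 0.4065

0.407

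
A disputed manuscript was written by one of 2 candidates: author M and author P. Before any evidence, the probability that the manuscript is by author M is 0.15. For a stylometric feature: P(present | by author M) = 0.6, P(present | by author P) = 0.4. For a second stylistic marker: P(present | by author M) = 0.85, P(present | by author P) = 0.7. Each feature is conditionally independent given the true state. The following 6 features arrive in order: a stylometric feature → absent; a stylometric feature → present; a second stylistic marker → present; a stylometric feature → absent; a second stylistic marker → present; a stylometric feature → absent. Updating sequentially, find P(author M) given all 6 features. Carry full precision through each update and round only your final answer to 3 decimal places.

After a stylometric feature='absent': P(author M) = 0.4·0.1500 / (0.4·0.1500 + 0.6·0.8500) ≈ 0.1053
After a stylometric feature='present': P(author M) = 0.6·0.1053 / (0.6·0.1053 + 0.4·0.8947) ≈ 0.1500
After a second stylistic marker='present': P(author M) = 0.85·0.1500 / (0.85·0.1500 + 0.7·0.8500) ≈ 0.1765
After a stylometric feature='absent': P(author M) = 0.4·0.1765 / (0.4·0.1765 + 0.6·0.8235) ≈ 0.1250
After a second stylistic marker='present': P(author M) = 0.85·0.1250 / (0.85·0.1250 + 0.7·0.8750) ≈ 0.1478
After a stylometric feature='absent': P(author M) = 0.4·0.1478 / (0.4·0.1478 + 0.6·0.8522) ≈ 0.1037

0.104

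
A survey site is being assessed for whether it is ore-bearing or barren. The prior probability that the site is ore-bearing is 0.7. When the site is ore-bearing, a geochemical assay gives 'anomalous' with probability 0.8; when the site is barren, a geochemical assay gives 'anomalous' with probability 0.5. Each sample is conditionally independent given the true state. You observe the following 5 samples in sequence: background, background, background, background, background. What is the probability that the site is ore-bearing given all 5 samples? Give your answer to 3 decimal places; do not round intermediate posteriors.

0.023

After 'background': P(ore) = 0.2·0.7000 / (0.2·0.7000 + 0.5·0.3000) ≈ 0.4828
After 'background': P(ore) = 0.2·0.4828 / (0.2·0.4828 + 0.5·0.5172) ≈ 0.2718
After 'background': P(ore) = 0.2·0.2718 / (0.2·0.2718 + 0.5·0.7282) ≈ 0.1299
After 'background': P(ore) = 0.2·0.1299 / (0.2·0.1299 + 0.5·0.8701) ≈ 0.0564
After 'background': P(ore) = 0.2·0.0564 / (0.2·0.0564 + 0.5·0.9436) ≈ 0.0233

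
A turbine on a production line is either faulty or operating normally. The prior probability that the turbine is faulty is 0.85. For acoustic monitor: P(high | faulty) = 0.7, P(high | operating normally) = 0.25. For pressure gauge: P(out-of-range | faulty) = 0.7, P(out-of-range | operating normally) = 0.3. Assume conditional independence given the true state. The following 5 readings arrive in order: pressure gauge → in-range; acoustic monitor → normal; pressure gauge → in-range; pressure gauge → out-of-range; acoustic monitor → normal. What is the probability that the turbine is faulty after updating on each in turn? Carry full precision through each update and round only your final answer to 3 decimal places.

Apply Bayes' rule sequentially, carrying P(faulty) forward.
After pressure gauge='in-range': P(faulty) = 0.3·0.8500 / (0.3·0.8500 + 0.7·0.1500) ≈ 0.7083
After acoustic monitor='normal': P(faulty) = 0.3·0.7083 / (0.3·0.7083 + 0.75·0.2917) ≈ 0.4928
After pressure gauge='in-range': P(faulty) = 0.3·0.4928 / (0.3·0.4928 + 0.7·0.5072) ≈ 0.2939
After pressure gauge='out-of-range': P(faulty) = 0.7·0.2939 / (0.7·0.2939 + 0.3·0.7061) ≈ 0.4928
After acoustic monitor='normal': P(faulty) = 0.3·0.4928 / (0.3·0.4928 + 0.75·0.5072) ≈ 0.2798

0.280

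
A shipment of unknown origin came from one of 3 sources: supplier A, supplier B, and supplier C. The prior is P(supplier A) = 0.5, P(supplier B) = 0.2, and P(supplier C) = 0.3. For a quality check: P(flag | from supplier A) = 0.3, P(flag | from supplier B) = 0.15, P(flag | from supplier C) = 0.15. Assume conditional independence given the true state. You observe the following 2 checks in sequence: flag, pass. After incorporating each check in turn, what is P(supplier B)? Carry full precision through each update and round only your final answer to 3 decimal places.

Apply Bayes' rule sequentially, carrying P(supplier B) forward.
After 'flag': normaliser = 0.3·0.5000 + 0.15·0.2000 + 0.15·0.3000; P(supplier A) ≈ 0.6667, P(supplier B) ≈ 0.1333, P(supplier C) ≈ 0.2000
After 'pass': normaliser = 0.7·0.6667 + 0.85·0.1333 + 0.85·0.2000; P(supplier A) ≈ 0.6222, P(supplier B) ≈ 0.1511, P(supplier C) ≈ 0.2267

0.151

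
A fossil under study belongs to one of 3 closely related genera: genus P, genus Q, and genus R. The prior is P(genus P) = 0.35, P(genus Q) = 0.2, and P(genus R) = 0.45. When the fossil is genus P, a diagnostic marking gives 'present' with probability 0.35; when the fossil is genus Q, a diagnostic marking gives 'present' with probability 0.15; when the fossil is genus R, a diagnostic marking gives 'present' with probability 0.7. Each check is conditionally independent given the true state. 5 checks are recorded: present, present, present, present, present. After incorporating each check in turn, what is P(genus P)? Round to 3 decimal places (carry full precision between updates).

After 'present': normaliser = 0.35·0.3500 + 0.15·0.2000 + 0.7·0.4500; P(genus P) ≈ 0.2620, P(genus Q) ≈ 0.0642, P(genus R) ≈ 0.6738
After 'present': normaliser = 0.35·0.2620 + 0.15·0.0642 + 0.7·0.6738; P(genus P) ≈ 0.1601, P(genus Q) ≈ 0.0168, P(genus R) ≈ 0.8231
After 'present': normaliser = 0.35·0.1601 + 0.15·0.0168 + 0.7·0.8231; P(genus P) ≈ 0.0883, P(genus Q) ≈ 0.0040, P(genus R) ≈ 0.9078
After 'present': normaliser = 0.35·0.0883 + 0.15·0.0040 + 0.7·0.9078; P(genus P) ≈ 0.0463, P(genus Q) ≈ 0.0009, P(genus R) ≈ 0.9528
After 'present': normaliser = 0.35·0.0463 + 0.15·0.0009 + 0.7·0.9528; P(genus P) ≈ 0.0237, P(genus Q) ≈ 0.0002, P(genus R) ≈ 0.9761

0.024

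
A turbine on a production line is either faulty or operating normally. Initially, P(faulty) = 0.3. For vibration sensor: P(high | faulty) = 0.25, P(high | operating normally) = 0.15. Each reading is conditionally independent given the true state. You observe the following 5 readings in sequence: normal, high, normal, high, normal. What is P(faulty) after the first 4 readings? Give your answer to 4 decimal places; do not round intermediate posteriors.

After 'normal': P(faulty) = 0.75·0.3000 / (0.75·0.3000 + 0.85·0.7000) ≈ 0.2744
After 'high': P(faulty) = 0.25·0.2744 / (0.25·0.2744 + 0.15·0.7256) ≈ 0.3866
After 'normal': P(faulty) = 0.75·0.3866 / (0.75·0.3866 + 0.85·0.6134) ≈ 0.3574
After 'high': P(faulty) = 0.25·0.3574 / (0.25·0.3574 + 0.15·0.6426) ≈ 0.4810

0.4810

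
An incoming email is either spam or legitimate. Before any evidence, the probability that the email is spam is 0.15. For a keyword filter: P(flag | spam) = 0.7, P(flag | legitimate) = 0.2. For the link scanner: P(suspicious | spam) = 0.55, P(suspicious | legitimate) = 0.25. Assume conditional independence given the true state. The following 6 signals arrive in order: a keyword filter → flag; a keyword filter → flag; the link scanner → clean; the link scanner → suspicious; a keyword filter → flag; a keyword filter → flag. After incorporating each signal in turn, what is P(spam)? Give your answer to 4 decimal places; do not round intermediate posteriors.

0.9722

After a keyword filter='flag': P(spam) = 0.7·0.1500 / (0.7·0.1500 + 0.2·0.8500) ≈ 0.3818
After a keyword filter='flag': P(spam) = 0.7·0.3818 / (0.7·0.3818 + 0.2·0.6182) ≈ 0.6837
After the link scanner='clean': P(spam) = 0.45·0.6837 / (0.45·0.6837 + 0.75·0.3163) ≈ 0.5647
After the link scanner='suspicious': P(spam) = 0.55·0.5647 / (0.55·0.5647 + 0.25·0.4353) ≈ 0.7405
After a keyword filter='flag': P(spam) = 0.7·0.7405 / (0.7·0.7405 + 0.2·0.2595) ≈ 0.9090
After a keyword filter='flag': P(spam) = 0.7·0.9090 / (0.7·0.9090 + 0.2·0.0910) ≈ 0.9722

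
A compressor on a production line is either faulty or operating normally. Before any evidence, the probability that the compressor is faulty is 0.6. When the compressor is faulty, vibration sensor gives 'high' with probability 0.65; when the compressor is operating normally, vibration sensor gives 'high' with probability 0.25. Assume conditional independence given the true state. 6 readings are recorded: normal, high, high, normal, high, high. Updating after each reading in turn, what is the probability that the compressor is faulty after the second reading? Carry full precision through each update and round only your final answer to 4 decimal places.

After 'normal': P(faulty) = 0.35·0.6000 / (0.35·0.6000 + 0.75·0.4000) ≈ 0.4118
After 'high': P(faulty) = 0.65·0.4118 / (0.65·0.4118 + 0.25·0.5882) ≈ 0.6454

0.6454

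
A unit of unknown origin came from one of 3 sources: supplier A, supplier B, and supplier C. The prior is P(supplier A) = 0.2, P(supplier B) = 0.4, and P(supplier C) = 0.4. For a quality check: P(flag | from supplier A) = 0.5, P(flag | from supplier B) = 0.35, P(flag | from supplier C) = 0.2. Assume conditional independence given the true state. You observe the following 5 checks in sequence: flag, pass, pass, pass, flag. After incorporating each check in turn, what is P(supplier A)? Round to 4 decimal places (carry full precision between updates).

0.2240

Each posterior becomes the prior for the next update.
After 'flag': normaliser = 0.5·0.2000 + 0.35·0.4000 + 0.2·0.4000; P(supplier A) ≈ 0.3125, P(supplier B) ≈ 0.4375, P(supplier C) ≈ 0.2500
After 'pass': normaliser = 0.5·0.3125 + 0.65·0.4375 + 0.8·0.2500; P(supplier A) ≈ 0.2439, P(supplier B) ≈ 0.4439, P(supplier C) ≈ 0.3122
After 'pass': normaliser = 0.5·0.2439 + 0.65·0.4439 + 0.8·0.3122; P(supplier A) ≈ 0.1847, P(supplier B) ≈ 0.4370, P(supplier C) ≈ 0.3783
After 'pass': normaliser = 0.5·0.1847 + 0.65·0.4370 + 0.8·0.3783; P(supplier A) ≈ 0.1360, P(supplier B) ≈ 0.4183, P(supplier C) ≈ 0.4457
After 'flag': normaliser = 0.5·0.1360 + 0.35·0.4183 + 0.2·0.4457; P(supplier A) ≈ 0.2240, P(supplier B) ≈ 0.4823, P(supplier C) ≈ 0.2936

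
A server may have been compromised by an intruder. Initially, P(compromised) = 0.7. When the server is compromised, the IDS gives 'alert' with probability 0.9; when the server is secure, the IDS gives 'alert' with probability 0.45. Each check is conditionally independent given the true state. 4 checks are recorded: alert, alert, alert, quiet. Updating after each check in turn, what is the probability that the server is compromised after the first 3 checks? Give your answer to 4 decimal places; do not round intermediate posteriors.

0.9492

Each posterior becomes the prior for the next update.
After 'alert': P(compromised) = 0.9·0.7000 / (0.9·0.7000 + 0.45·0.3000) ≈ 0.8235
After 'alert': P(compromised) = 0.9·0.8235 / (0.9·0.8235 + 0.45·0.1765) ≈ 0.9032
After 'alert': P(compromised) = 0.9·0.9032 / (0.9·0.9032 + 0.45·0.0968) ≈ 0.9492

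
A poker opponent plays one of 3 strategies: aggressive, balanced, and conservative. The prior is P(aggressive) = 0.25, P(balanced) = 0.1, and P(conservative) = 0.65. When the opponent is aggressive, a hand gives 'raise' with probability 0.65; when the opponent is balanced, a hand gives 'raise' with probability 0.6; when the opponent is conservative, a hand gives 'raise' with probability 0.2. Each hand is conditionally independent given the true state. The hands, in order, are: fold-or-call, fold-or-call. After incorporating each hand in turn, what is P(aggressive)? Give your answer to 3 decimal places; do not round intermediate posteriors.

0.066

Apply Bayes' rule sequentially, carrying P(aggressive) forward.
After 'fold-or-call': normaliser = 0.35·0.2500 + 0.4·0.1000 + 0.8·0.6500; P(aggressive) ≈ 0.1351, P(balanced) ≈ 0.0618, P(conservative) ≈ 0.8031
After 'fold-or-call': normaliser = 0.35·0.1351 + 0.4·0.0618 + 0.8·0.8031; P(aggressive) ≈ 0.0662, P(balanced) ≈ 0.0346, P(conservative) ≈ 0.8992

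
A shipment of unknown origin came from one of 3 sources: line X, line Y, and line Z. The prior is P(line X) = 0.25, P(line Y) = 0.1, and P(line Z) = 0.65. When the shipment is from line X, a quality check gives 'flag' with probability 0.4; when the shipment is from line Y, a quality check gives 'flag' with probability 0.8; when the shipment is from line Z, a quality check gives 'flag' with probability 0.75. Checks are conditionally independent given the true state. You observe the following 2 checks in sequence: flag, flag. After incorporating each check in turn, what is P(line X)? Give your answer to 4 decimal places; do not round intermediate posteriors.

0.0852

After 'flag': normaliser = 0.4·0.2500 + 0.8·0.1000 + 0.75·0.6500; P(line X) ≈ 0.1498, P(line Y) ≈ 0.1199, P(line Z) ≈ 0.7303
After 'flag': normaliser = 0.4·0.1498 + 0.8·0.1199 + 0.75·0.7303; P(line X) ≈ 0.0852, P(line Y) ≈ 0.1363, P(line Z) ≈ 0.7785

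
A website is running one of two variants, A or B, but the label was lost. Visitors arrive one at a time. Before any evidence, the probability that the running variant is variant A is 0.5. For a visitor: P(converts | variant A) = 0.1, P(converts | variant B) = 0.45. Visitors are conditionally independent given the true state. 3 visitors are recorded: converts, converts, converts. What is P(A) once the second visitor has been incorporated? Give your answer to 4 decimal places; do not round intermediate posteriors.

0.0471

Apply Bayes' rule sequentially, carrying P(A) forward.
After 'converts': P(A) = 0.1·0.5000 / (0.1·0.5000 + 0.45·0.5000) ≈ 0.1818
After 'converts': P(A) = 0.1·0.1818 / (0.1·0.1818 + 0.45·0.8182) ≈ 0.0471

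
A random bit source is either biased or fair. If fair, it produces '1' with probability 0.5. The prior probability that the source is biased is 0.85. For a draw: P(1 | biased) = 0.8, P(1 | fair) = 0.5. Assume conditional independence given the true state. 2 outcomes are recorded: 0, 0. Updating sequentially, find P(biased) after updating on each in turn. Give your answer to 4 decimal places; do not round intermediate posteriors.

After '0': P(biased) = 0.2·0.8500 / (0.2·0.8500 + 0.5·0.1500) ≈ 0.6939
After '0': P(biased) = 0.2·0.6939 / (0.2·0.6939 + 0.5·0.3061) ≈ 0.4755

0.4755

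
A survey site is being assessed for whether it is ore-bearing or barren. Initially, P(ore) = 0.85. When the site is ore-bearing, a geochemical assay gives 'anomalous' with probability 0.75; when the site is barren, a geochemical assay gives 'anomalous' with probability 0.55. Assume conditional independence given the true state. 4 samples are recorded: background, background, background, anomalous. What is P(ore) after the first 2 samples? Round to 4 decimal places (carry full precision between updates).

0.6362

After 'background': P(ore) = 0.25·0.8500 / (0.25·0.8500 + 0.45·0.1500) ≈ 0.7589
After 'background': P(ore) = 0.25·0.7589 / (0.25·0.7589 + 0.45·0.2411) ≈ 0.6362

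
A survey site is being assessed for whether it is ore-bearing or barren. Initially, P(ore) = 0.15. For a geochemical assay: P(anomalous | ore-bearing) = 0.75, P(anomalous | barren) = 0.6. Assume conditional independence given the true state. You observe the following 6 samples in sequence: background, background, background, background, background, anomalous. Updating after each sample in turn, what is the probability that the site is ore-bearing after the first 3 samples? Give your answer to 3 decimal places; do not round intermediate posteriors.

0.041

After 'background': P(ore) = 0.25·0.1500 / (0.25·0.1500 + 0.4·0.8500) ≈ 0.0993
After 'background': P(ore) = 0.25·0.0993 / (0.25·0.0993 + 0.4·0.9007) ≈ 0.0645
After 'background': P(ore) = 0.25·0.0645 / (0.25·0.0645 + 0.4·0.9355) ≈ 0.0413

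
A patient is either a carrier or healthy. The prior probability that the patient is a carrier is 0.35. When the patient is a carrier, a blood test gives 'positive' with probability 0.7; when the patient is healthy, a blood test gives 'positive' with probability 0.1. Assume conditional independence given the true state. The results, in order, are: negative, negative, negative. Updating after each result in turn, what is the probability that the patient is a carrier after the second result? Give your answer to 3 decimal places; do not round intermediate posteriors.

After 'negative': P(carrier) = 0.3·0.3500 / (0.3·0.3500 + 0.9·0.6500) ≈ 0.1522
After 'negative': P(carrier) = 0.3·0.1522 / (0.3·0.1522 + 0.9·0.8478) ≈ 0.0565

0.056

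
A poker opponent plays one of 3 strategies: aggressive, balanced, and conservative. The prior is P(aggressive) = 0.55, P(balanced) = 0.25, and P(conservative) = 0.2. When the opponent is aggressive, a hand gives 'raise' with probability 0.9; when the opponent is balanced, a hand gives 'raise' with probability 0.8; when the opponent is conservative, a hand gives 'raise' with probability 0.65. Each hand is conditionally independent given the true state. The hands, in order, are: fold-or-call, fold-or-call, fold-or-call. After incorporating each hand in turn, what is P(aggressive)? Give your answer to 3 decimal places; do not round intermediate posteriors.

Each posterior becomes the prior for the next update.
After 'fold-or-call': normaliser = 0.1·0.5500 + 0.2·0.2500 + 0.35·0.2000; P(aggressive) ≈ 0.3143, P(balanced) ≈ 0.2857, P(conservative) ≈ 0.4000
After 'fold-or-call': normaliser = 0.1·0.3143 + 0.2·0.2857 + 0.35·0.4000; P(aggressive) ≈ 0.1375, P(balanced) ≈ 0.2500, P(conservative) ≈ 0.6125
After 'fold-or-call': normaliser = 0.1·0.1375 + 0.2·0.2500 + 0.35·0.6125; P(aggressive) ≈ 0.0494, P(balanced) ≈ 0.1798, P(conservative) ≈ 0.7708

0.049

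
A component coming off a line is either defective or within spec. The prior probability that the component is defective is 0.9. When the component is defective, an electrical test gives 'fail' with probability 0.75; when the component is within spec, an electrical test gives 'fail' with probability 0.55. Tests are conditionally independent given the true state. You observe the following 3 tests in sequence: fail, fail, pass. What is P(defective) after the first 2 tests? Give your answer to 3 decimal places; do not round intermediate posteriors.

0.944

After 'fail': P(defective) = 0.75·0.9000 / (0.75·0.9000 + 0.55·0.1000) ≈ 0.9247
After 'fail': P(defective) = 0.75·0.9247 / (0.75·0.9247 + 0.55·0.0753) ≈ 0.9436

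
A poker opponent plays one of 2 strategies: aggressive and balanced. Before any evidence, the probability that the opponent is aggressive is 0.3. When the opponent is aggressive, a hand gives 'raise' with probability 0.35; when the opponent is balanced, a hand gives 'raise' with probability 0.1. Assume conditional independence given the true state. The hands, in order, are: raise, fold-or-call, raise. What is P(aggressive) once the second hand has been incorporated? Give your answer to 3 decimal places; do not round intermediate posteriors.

After 'raise': P(aggressive) = 0.35·0.3000 / (0.35·0.3000 + 0.1·0.7000) ≈ 0.6000
After 'fold-or-call': P(aggressive) = 0.65·0.6000 / (0.65·0.6000 + 0.9·0.4000) ≈ 0.5200

0.520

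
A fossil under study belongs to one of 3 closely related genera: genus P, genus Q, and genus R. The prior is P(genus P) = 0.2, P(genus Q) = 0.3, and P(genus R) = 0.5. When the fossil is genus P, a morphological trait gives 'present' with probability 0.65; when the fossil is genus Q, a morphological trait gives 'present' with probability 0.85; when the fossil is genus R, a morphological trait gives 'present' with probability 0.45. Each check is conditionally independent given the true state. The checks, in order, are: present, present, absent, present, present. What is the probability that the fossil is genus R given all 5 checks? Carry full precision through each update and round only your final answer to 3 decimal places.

0.239

After 'present': normaliser = 0.65·0.2000 + 0.85·0.3000 + 0.45·0.5000; P(genus P) ≈ 0.2131, P(genus Q) ≈ 0.4180, P(genus R) ≈ 0.3689
After 'present': normaliser = 0.65·0.2131 + 0.85·0.4180 + 0.45·0.3689; P(genus P) ≈ 0.2099, P(genus Q) ≈ 0.5385, P(genus R) ≈ 0.2516
After 'absent': normaliser = 0.35·0.2099 + 0.15·0.5385 + 0.55·0.2516; P(genus P) ≈ 0.2511, P(genus Q) ≈ 0.2761, P(genus R) ≈ 0.4728
After 'present': normaliser = 0.65·0.2511 + 0.85·0.2761 + 0.45·0.4728; P(genus P) ≈ 0.2673, P(genus Q) ≈ 0.3843, P(genus R) ≈ 0.3484
After 'present': normaliser = 0.65·0.2673 + 0.85·0.3843 + 0.45·0.3484; P(genus P) ≈ 0.2644, P(genus Q) ≈ 0.4970, P(genus R) ≈ 0.2386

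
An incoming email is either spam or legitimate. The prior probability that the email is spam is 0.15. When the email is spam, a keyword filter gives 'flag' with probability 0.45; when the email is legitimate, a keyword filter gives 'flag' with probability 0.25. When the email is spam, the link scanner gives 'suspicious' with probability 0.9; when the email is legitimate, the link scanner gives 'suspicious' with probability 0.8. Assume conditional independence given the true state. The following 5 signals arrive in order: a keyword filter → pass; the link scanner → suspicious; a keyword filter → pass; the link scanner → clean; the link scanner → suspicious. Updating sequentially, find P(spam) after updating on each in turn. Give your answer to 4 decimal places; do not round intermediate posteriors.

After a keyword filter='pass': P(spam) = 0.55·0.1500 / (0.55·0.1500 + 0.75·0.8500) ≈ 0.1146
After the link scanner='suspicious': P(spam) = 0.9·0.1146 / (0.9·0.1146 + 0.8·0.8854) ≈ 0.1271
After a keyword filter='pass': P(spam) = 0.55·0.1271 / (0.55·0.1271 + 0.75·0.8729) ≈ 0.0965
After the link scanner='clean': P(spam) = 0.1·0.0965 / (0.1·0.0965 + 0.2·0.9035) ≈ 0.0507
After the link scanner='suspicious': P(spam) = 0.9·0.0507 / (0.9·0.0507 + 0.8·0.9493) ≈ 0.0567

0.0567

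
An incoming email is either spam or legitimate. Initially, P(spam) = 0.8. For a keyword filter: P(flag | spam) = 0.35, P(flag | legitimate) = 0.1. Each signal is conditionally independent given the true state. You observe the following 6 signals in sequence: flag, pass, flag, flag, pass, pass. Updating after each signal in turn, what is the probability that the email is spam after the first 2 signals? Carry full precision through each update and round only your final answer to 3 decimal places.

After 'flag': P(spam) = 0.35·0.8000 / (0.35·0.8000 + 0.1·0.2000) ≈ 0.9333
After 'pass': P(spam) = 0.65·0.9333 / (0.65·0.9333 + 0.9·0.0667) ≈ 0.9100

0.910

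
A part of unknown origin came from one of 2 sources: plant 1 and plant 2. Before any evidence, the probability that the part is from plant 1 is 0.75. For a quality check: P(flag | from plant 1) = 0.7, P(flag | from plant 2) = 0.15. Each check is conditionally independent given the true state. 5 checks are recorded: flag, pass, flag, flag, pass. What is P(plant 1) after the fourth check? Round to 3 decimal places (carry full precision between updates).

Apply Bayes' rule sequentially, carrying P(plant 1) forward.
After 'flag': P(plant 1) = 0.7·0.7500 / (0.7·0.7500 + 0.15·0.2500) ≈ 0.9333
After 'pass': P(plant 1) = 0.3·0.9333 / (0.3·0.9333 + 0.85·0.0667) ≈ 0.8317
After 'flag': P(plant 1) = 0.7·0.8317 / (0.7·0.8317 + 0.15·0.1683) ≈ 0.9584
After 'flag': P(plant 1) = 0.7·0.9584 / (0.7·0.9584 + 0.15·0.0416) ≈ 0.9908

0.991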